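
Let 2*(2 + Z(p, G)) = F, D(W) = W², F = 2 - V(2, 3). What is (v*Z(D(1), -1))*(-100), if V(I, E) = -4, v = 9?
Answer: -900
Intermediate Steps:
F = 6 (F = 2 - 1*(-4) = 2 + 4 = 6)
Z(p, G) = 1 (Z(p, G) = -2 + (½)*6 = -2 + 3 = 1)
(v*Z(D(1), -1))*(-100) = (9*1)*(-100) = 9*(-100) = -900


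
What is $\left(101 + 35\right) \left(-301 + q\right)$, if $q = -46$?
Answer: $-47192$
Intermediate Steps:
$\left(101 + 35\right) \left(-301 + q\right) = \left(101 + 35\right) \left(-301 - 46\right) = 136 \left(-347\right) = -47192$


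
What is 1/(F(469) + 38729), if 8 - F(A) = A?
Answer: 1/38268 ≈ 2.6131e-5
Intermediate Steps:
F(A) = 8 - A
1/(F(469) + 38729) = 1/((8 - 1*469) + 38729) = 1/((8 - 469) + 38729) = 1/(-461 + 38729) = 1/38268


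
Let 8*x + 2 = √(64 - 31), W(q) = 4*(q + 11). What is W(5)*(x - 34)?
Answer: -2192 + 8*√33 ≈ -2146.0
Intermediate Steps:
W(q) = 44 + 4*q (W(q) = 4*(11 + q) = 44 + 4*q)
x = -¼ + √33/8 (x = -¼ + √(64 - 31)/8 = -¼ + √33/8 ≈ 0.46807)
W(5)*(x - 34) = (44 + 4*5)*((-¼ + √33/8) - 34) = (44 + 20)*(-137/4 + √33/8) = 64*(-137/4 + √33/8) = -2192 + 8*√33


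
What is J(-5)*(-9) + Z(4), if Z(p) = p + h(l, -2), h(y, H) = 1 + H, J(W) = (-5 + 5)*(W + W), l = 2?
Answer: 3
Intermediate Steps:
J(W) = 0 (J(W) = 0*(2*W) = 0)
Z(p) = -1 + p (Z(p) = p + (1 - 2) = p - 1 = -1 + p)
J(-5)*(-9) + Z(4) = 0*(-9) + (-1 + 4) = 0 + 3 = 3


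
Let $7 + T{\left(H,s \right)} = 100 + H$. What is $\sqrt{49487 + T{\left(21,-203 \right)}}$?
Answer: $\sqrt{49601} \approx 222.71$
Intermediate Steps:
$T{\left(H,s \right)} = 93 + H$ ($T{\left(H,s \right)} = -7 + \left(100 + H\right) = 93 + H$)
$\sqrt{49487 + T{\left(21,-203 \right)}} = \sqrt{49487 + \left(93 + 21\right)} = \sqrt{49487 + 114} = \sqrt{49601}$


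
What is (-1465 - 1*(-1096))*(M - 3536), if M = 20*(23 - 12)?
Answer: 1223604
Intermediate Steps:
M = 220 (M = 20*11 = 220)
(-1465 - 1*(-1096))*(M - 3536) = (-1465 - 1*(-1096))*(220 - 3536) = (-1465 + 1096)*(-3316) = -369*(-3316) = 1223604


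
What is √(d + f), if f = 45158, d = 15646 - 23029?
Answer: 5*√1511 ≈ 194.36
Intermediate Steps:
d = -7383
√(d + f) = √(-7383 + 45158) = √37775 = 5*√1511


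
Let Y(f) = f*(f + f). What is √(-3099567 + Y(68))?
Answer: I*√3090319 ≈ 1757.9*I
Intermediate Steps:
Y(f) = 2*f² (Y(f) = f*(2*f) = 2*f²)
√(-3099567 + Y(68)) = √(-3099567 + 2*68²) = √(-3099567 + 2*4624) = √(-3099567 + 9248) = √(-3090319) = I*√3090319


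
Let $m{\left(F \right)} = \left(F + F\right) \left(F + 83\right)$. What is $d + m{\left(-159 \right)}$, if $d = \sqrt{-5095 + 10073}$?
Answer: $24168 + \sqrt{4978} \approx 24239.0$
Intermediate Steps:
$d = \sqrt{4978} \approx 70.555$
$m{\left(F \right)} = 2 F \left(83 + F\right)$
$d + m{\left(-159 \right)} = \sqrt{4978} + 2 \left(-159\right) \left(83 - 159\right) = \sqrt{4978} + 2 \left(-159\right) \left(-76\right) = \sqrt{4978} + 24168 = 24168 + \sqrt{4978}$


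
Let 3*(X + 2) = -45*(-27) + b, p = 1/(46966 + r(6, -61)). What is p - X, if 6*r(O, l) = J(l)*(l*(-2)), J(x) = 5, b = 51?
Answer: -59305257/141203 ≈ -420.00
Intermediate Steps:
r(O, l) = -5*l/3 (r(O, l) = (5*(l*(-2)))/6 = (5*(-2*l))/6 = (-10*l)/6 = -5*l/3)
p = 3/141203 (p = 1/(46966 - 5/3*(-61)) = 1/(46966 + 305/3) = 1/(141203/3) = 3/141203 ≈ 2.1246e-5)
X = 420 (X = -2 + (-45*(-27) + 51)/3 = -2 + (1215 + 51)/3 = -2 + (⅓)*1266 = -2 + 422 = 420)
p - X = 3/141203 - 1*420 = 3/141203 - 420 = -59305257/141203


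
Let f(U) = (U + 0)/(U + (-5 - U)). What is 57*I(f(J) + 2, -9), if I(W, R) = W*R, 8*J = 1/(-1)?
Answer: -41553/40 ≈ -1038.8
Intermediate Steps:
J = -1/8 (J = (1/8)/(-1) = (1/8)*(-1) = -1/8 ≈ -0.12500)
f(U) = -U/5 (f(U) = U/(-5) = U*(-1/5) = -U/5)
I(W, R) = R*W
57*I(f(J) + 2, -9) = 57*(-9*(-1/5*(-1/8) + 2)) = 57*(-9*(1/40 + 2)) = 57*(-9*81/40) = 57*(-729/40) = -41553/40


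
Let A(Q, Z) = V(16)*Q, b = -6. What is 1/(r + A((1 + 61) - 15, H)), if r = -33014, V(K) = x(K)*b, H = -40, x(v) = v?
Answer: -1/37526 ≈ -2.6648e-5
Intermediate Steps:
V(K) = -6*K (V(K) = K*(-6) = -6*K)
A(Q, Z) = -96*Q (A(Q, Z) = (-6*16)*Q = -96*Q)
1/(r + A((1 + 61) - 15, H)) = 1/(-33014 - 96*((1 + 61) - 15)) = 1/(-33014 - 96*(62 - 15)) = 1/(-33014 - 96*47) = 1/(-33014 - 4512) = 1/(-37526) = -1/37526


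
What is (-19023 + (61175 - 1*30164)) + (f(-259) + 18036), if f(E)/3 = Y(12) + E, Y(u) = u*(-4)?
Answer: 29103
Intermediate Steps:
Y(u) = -4*u
f(E) = -144 + 3*E (f(E) = 3*(-4*12 + E) = 3*(-48 + E) = -144 + 3*E)
(-19023 + (61175 - 1*30164)) + (f(-259) + 18036) = (-19023 + (61175 - 1*30164)) + ((-144 + 3*(-259)) + 18036) = (-19023 + (61175 - 30164)) + ((-144 - 777) + 18036) = (-19023 + 31011) + (-921 + 18036) = 11988 + 17115 = 29103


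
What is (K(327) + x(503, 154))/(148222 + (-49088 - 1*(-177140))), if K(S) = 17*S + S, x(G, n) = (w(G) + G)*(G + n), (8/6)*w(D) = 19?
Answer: 1382877/1105096 ≈ 1.2514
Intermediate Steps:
w(D) = 57/4 (w(D) = (¾)*19 = 57/4)
x(G, n) = (57/4 + G)*(G + n)
K(S) = 18*S
(K(327) + x(503, 154))/(148222 + (-49088 - 1*(-177140))) = (18*327 + (503² + (57/4)*503 + (57/4)*154 + 503*154))/(148222 + (-49088 - 1*(-177140))) = (5886 + (253009 + 28671/4 + 4389/2 + 77462))/(148222 + (-49088 + 177140)) = (5886 + 1359333/4)/(148222 + 128052) = (1382877/4)/276274 = (1382877/4)*(1/276274) = 1382877/1105096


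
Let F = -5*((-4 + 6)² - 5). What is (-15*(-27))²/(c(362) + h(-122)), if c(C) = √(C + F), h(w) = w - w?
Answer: 164025*√367/367 ≈ 8562.0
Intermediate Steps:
h(w) = 0
F = 5 (F = -5*(2² - 5) = -5*(4 - 5) = -5*(-1) = 5)
c(C) = √(5 + C) (c(C) = √(C + 5) = √(5 + C))
(-15*(-27))²/(c(362) + h(-122)) = (-15*(-27))²/(√(5 + 362) + 0) = 405²/(√367 + 0) = 164025/(√367) = 164025*(√367/367) = 164025*√367/367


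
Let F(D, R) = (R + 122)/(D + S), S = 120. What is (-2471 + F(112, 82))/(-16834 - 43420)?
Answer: 143267/3494732 ≈ 0.040995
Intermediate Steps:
F(D, R) = (122 + R)/(120 + D) (F(D, R) = (R + 122)/(D + 120) = (122 + R)/(120 + D))
(-2471 + F(112, 82))/(-16834 - 43420) = (-2471 + (122 + 82)/(120 + 112))/(-16834 - 43420) = (-2471 + 204/232)/(-60254) = (-2471 + (1/232)*204)*(-1/60254) = (-2471 + 51/58)*(-1/60254) = -143267/58*(-1/60254) = 143267/3494732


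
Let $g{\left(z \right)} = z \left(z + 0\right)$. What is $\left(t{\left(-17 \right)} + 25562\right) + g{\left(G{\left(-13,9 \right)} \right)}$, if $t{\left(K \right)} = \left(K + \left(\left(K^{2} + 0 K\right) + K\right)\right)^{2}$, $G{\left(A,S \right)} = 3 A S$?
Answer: $213788$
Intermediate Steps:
$G{\left(A,S \right)} = 3 A S$
$t{\left(K \right)} = \left(K^{2} + 2 K\right)^{2}$ ($t{\left(K \right)} = \left(K + \left(\left(K^{2} + 0\right) + K\right)\right)^{2} = \left(K + \left(K^{2} + K\right)\right)^{2} = \left(K + \left(K + K^{2}\right)\right)^{2} = \left(K^{2} + 2 K\right)^{2}$)
$g{\left(z \right)} = z^{2}$ ($g{\left(z \right)} = z z = z^{2}$)
$\left(t{\left(-17 \right)} + 25562\right) + g{\left(G{\left(-13,9 \right)} \right)} = \left(\left(-17\right)^{2} \left(2 - 17\right)^{2} + 25562\right) + \left(3 \left(-13\right) 9\right)^{2} = \left(289 \left(-15\right)^{2} + 25562\right) + \left(-351\right)^{2} = \left(289 \cdot 225 + 25562\right) + 123201 = \left(65025 + 25562\right) + 123201 = 90587 + 123201 = 213788$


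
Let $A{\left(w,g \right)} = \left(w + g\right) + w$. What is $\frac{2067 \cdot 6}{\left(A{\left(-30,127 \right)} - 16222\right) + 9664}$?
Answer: $- \frac{12402}{6491} \approx -1.9106$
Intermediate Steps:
$A{\left(w,g \right)} = g + 2 w$ ($A{\left(w,g \right)} = \left(g + w\right) + w = g + 2 w$)
$\frac{2067 \cdot 6}{\left(A{\left(-30,127 \right)} - 16222\right) + 9664} = \frac{2067 \cdot 6}{\left(\left(127 + 2 \left(-30\right)\right) - 16222\right) + 9664} = \frac{12402}{\left(\left(127 - 60\right) - 16222\right) + 9664} = \frac{12402}{\left(67 - 16222\right) + 9664} = \frac{12402}{-16155 + 9664} = \frac{12402}{-6491} = 12402 \left(- \frac{1}{6491}\right) = - \frac{12402}{6491}$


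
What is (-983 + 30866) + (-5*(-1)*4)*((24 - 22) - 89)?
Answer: 28143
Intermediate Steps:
(-983 + 30866) + (-5*(-1)*4)*((24 - 22) - 89) = 29883 + (5*4)*(2 - 89) = 29883 + 20*(-87) = 29883 - 1740 = 28143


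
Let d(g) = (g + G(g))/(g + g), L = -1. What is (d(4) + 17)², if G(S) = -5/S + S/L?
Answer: 290521/1024 ≈ 283.71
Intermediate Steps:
G(S) = -S - 5/S (G(S) = -5/S + S/(-1) = -5/S + S*(-1) = -5/S - S = -S - 5/S)
d(g) = -5/(2*g²) (d(g) = (g + (-g - 5/g))/(g + g) = (-5/g)/((2*g)) = (-5/g)*(1/(2*g)) = -5/(2*g²))
(d(4) + 17)² = (-5/2/4² + 17)² = (-5/2*1/16 + 17)² = (-5/32 + 17)² = (539/32)² = 290521/1024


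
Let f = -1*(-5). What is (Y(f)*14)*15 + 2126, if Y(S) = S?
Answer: 3176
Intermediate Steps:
f = 5
(Y(f)*14)*15 + 2126 = (5*14)*15 + 2126 = 70*15 + 2126 = 1050 + 2126 = 3176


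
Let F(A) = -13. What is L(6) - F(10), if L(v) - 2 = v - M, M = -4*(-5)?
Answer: 1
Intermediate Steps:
M = 20
L(v) = -18 + v (L(v) = 2 + (v - 1*20) = 2 + (v - 20) = 2 + (-20 + v) = -18 + v)
L(6) - F(10) = (-18 + 6) - 1*(-13) = -12 + 13 = 1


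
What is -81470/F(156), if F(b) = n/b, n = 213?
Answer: -4236440/71 ≈ -59668.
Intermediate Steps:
F(b) = 213/b
-81470/F(156) = -81470/(213/156) = -81470/(213*(1/156)) = -81470/71/52 = -81470*52/71 = -4236440/71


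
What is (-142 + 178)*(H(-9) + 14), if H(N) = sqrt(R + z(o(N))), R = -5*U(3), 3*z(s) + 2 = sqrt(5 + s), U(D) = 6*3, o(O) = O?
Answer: 504 + 12*sqrt(-816 + 6*I) ≈ 505.26 + 342.79*I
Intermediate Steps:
U(D) = 18
z(s) = -2/3 + sqrt(5 + s)/3
R = -90 (R = -5*18 = -90)
H(N) = sqrt(-272/3 + sqrt(5 + N)/3) (H(N) = sqrt(-90 + (-2/3 + sqrt(5 + N)/3)) = sqrt(-272/3 + sqrt(5 + N)/3))
(-142 + 178)*(H(-9) + 14) = (-142 + 178)*(sqrt(-816 + 3*sqrt(5 - 9))/3 + 14) = 36*(sqrt(-816 + 3*sqrt(-4))/3 + 14) = 36*(sqrt(-816 + 3*(2*I))/3 + 14) = 36*(sqrt(-816 + 6*I)/3 + 14) = 36*(14 + sqrt(-816 + 6*I)/3) = 504 + 12*sqrt(-816 + 6*I)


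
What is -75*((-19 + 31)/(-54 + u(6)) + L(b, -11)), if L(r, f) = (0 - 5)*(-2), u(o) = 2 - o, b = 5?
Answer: -21300/29 ≈ -734.48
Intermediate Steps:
L(r, f) = 10 (L(r, f) = -5*(-2) = 10)
-75*((-19 + 31)/(-54 + u(6)) + L(b, -11)) = -75*((-19 + 31)/(-54 + (2 - 1*6)) + 10) = -75*(12/(-54 + (2 - 6)) + 10) = -75*(12/(-54 - 4) + 10) = -75*(12/(-58) + 10) = -75*(12*(-1/58) + 10) = -75*(-6/29 + 10) = -75*284/29 = -21300/29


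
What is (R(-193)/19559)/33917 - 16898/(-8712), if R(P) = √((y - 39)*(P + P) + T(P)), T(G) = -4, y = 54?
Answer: 8449/4356 + I*√5794/663382603 ≈ 1.9396 + 1.1474e-7*I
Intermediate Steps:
R(P) = √(-4 + 30*P) (R(P) = √((54 - 39)*(P + P) - 4) = √(15*(2*P) - 4) = √(30*P - 4) = √(-4 + 30*P))
(R(-193)/19559)/33917 - 16898/(-8712) = (√(-4 + 30*(-193))/19559)/33917 - 16898/(-8712) = (√(-4 - 5790)*(1/19559))*(1/33917) - 16898*(-1/8712) = (√(-5794)*(1/19559))*(1/33917) + 8449/4356 = ((I*√5794)*(1/19559))*(1/33917) + 8449/4356 = (I*√5794/19559)*(1/33917) + 8449/4356 = I*√5794/663382603 + 8449/4356 = 8449/4356 + I*√5794/663382603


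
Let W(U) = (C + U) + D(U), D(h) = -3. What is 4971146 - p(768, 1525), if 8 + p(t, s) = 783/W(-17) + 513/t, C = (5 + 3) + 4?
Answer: 1272640309/256 ≈ 4.9712e+6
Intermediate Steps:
C = 12 (C = 8 + 4 = 12)
W(U) = 9 + U (W(U) = (12 + U) - 3 = 9 + U)
p(t, s) = -847/8 + 513/t (p(t, s) = -8 + (783/(9 - 17) + 513/t) = -8 + (783/(-8) + 513/t) = -8 + (783*(-⅛) + 513/t) = -8 + (-783/8 + 513/t) = -847/8 + 513/t)
4971146 - p(768, 1525) = 4971146 - (-847/8 + 513/768) = 4971146 - (-847/8 + 513*(1/768)) = 4971146 - (-847/8 + 171/256) = 4971146 - 1*(-26933/256) = 4971146 + 26933/256 = 1272640309/256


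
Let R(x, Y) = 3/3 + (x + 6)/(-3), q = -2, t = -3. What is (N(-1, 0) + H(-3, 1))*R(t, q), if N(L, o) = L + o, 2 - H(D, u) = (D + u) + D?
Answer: 0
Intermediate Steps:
H(D, u) = 2 - u - 2*D (H(D, u) = 2 - ((D + u) + D) = 2 - (u + 2*D) = 2 + (-u - 2*D) = 2 - u - 2*D)
R(x, Y) = -1 - x/3 (R(x, Y) = 3*(1/3) + (6 + x)*(-1/3) = 1 + (-2 - x/3) = -1 - x/3)
(N(-1, 0) + H(-3, 1))*R(t, q) = ((-1 + 0) + (2 - 1*1 - 2*(-3)))*(-1 - 1/3*(-3)) = (-1 + (2 - 1 + 6))*(-1 + 1) = (-1 + 7)*0 = 6*0 = 0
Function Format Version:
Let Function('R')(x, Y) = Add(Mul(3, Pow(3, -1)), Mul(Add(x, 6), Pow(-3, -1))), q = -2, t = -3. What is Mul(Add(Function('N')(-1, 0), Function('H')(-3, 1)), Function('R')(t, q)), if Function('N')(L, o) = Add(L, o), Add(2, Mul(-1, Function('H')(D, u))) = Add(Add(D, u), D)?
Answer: 0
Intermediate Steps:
Function('H')(D, u) = Add(2, Mul(-1, u), Mul(-2, D)) (Function('H')(D, u) = Add(2, Mul(-1, Add(Add(D, u), D))) = Add(2, Mul(-1, Add(u, Mul(2, D)))) = Add(2, Add(Mul(-1, u), Mul(-2, D))) = Add(2, Mul(-1, u), Mul(-2, D)))
Function('R')(x, Y) = Add(-1, Mul(Rational(-1, 3), x)) (Function('R')(x, Y) = Add(Mul(3, Rational(1, 3)), Mul(Add(6, x), Rational(-1, 3))) = Add(1, Add(-2, Mul(Rational(-1, 3), x))) = Add(-1, Mul(Rational(-1, 3), x)))
Mul(Add(Function('N')(-1, 0), Function('H')(-3, 1)), Function('R')(t, q)) = Mul(Add(Add(-1, 0), Add(2, Mul(-1, 1), Mul(-2, -3))), Add(-1, Mul(Rational(-1, 3), -3))) = Mul(Add(-1, Add(2, -1, 6)), Add(-1, 1)) = Mul(Add(-1, 7), 0) = Mul(6, 0) = 0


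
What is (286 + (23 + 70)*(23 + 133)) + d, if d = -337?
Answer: 14457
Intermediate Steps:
(286 + (23 + 70)*(23 + 133)) + d = (286 + (23 + 70)*(23 + 133)) - 337 = (286 + 93*156) - 337 = (286 + 14508) - 337 = 14794 - 337 = 14457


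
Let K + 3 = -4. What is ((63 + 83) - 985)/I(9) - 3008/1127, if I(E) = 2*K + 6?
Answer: 921489/9016 ≈ 102.21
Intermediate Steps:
K = -7 (K = -3 - 4 = -7)
I(E) = -8 (I(E) = 2*(-7) + 6 = -14 + 6 = -8)
((63 + 83) - 985)/I(9) - 3008/1127 = ((63 + 83) - 985)/(-8) - 3008/1127 = (146 - 985)*(-⅛) - 3008*1/1127 = -839*(-⅛) - 3008/1127 = 839/8 - 3008/1127 = 921489/9016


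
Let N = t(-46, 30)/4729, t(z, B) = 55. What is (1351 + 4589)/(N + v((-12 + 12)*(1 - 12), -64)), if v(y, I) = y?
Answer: 510732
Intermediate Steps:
N = 55/4729 ≈ 0.011630
(1351 + 4589)/(N + v((-12 + 12)*(1 - 12), -64)) = (1351 + 4589)/(55/4729 + (-12 + 12)*(1 - 12)) = 5940/(55/4729 + 0*(-11)) = 5940/(55/4729 + 0) = 5940/(55/4729) = 5940*(4729/55) = 510732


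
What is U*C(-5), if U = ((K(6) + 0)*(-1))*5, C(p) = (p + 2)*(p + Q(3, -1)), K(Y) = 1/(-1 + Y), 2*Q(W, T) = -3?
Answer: -39/2 ≈ -19.500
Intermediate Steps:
Q(W, T) = -3/2 (Q(W, T) = (½)*(-3) = -3/2)
C(p) = (2 + p)*(-3/2 + p) (C(p) = (p + 2)*(p - 3/2) = (2 + p)*(-3/2 + p))
U = -1 (U = ((1/(-1 + 6) + 0)*(-1))*5 = ((1/5 + 0)*(-1))*5 = ((⅕ + 0)*(-1))*5 = ((⅕)*(-1))*5 = -⅕*5 = -1)
U*C(-5) = -(-3 + (-5)² + (½)*(-5)) = -(-3 + 25 - 5/2) = -1*39/2 = -39/2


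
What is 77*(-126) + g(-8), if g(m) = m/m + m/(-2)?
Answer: -9697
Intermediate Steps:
g(m) = 1 - m/2 (g(m) = 1 + m*(-½) = 1 - m/2)
77*(-126) + g(-8) = 77*(-126) + (1 - ½*(-8)) = -9702 + (1 + 4) = -9702 + 5 = -9697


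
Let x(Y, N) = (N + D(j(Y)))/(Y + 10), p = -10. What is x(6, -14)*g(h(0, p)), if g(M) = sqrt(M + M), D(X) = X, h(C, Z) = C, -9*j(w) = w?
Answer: 0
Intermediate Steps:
j(w) = -w/9
x(Y, N) = (N - Y/9)/(10 + Y) (x(Y, N) = (N - Y/9)/(Y + 10) = (N - Y/9)/(10 + Y))
g(M) = sqrt(2)*sqrt(M) (g(M) = sqrt(2*M) = sqrt(2)*sqrt(M))
x(6, -14)*g(h(0, p)) = ((-14 - 1/9*6)/(10 + 6))*(sqrt(2)*sqrt(0)) = ((-14 - 2/3)/16)*(sqrt(2)*0) = ((1/16)*(-44/3))*0 = -11/12*0 = 0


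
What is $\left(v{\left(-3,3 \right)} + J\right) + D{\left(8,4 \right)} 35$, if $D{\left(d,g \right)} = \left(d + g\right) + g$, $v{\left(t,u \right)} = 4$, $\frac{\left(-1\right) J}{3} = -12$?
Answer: $600$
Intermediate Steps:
$J = 36$ ($J = \left(-3\right) \left(-12\right) = 36$)
$D{\left(d,g \right)} = d + 2 g$
$\left(v{\left(-3,3 \right)} + J\right) + D{\left(8,4 \right)} 35 = \left(4 + 36\right) + \left(8 + 2 \cdot 4\right) 35 = 40 + \left(8 + 8\right) 35 = 40 + 16 \cdot 35 = 40 + 560 = 600$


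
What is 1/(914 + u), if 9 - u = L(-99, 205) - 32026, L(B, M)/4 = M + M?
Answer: 1/31309 ≈ 3.1940e-5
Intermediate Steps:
L(B, M) = 8*M (L(B, M) = 4*(M + M) = 4*(2*M) = 8*M)
u = 30395 (u = 9 - (8*205 - 32026) = 9 - (1640 - 32026) = 9 - 1*(-30386) = 9 + 30386 = 30395)
1/(914 + u) = 1/(914 + 30395) = 1/31309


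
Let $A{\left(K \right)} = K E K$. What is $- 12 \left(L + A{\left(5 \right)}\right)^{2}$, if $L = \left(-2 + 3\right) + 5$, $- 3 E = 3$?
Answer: $-4332$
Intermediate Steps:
$E = -1$ ($E = \left(- \frac{1}{3}\right) 3 = -1$)
$A{\left(K \right)} = - K^{2}$ ($A{\left(K \right)} = K \left(-1\right) K = - K K = - K^{2}$)
$L = 6$ ($L = 1 + 5 = 6$)
$- 12 \left(L + A{\left(5 \right)}\right)^{2} = - 12 \left(6 - 5^{2}\right)^{2} = - 12 \left(6 - 25\right)^{2} = - 12 \left(-19\right)^{2} = \left(-12\right) 361 = -4332$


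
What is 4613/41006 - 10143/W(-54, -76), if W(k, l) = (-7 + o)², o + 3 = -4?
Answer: -604985/11716 ≈ -51.638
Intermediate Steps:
o = -7 (o = -3 - 4 = -7)
W(k, l) = 196 (W(k, l) = (-7 - 7)² = (-14)² = 196)
4613/41006 - 10143/W(-54, -76) = 4613/41006 - 10143/196 = 4613*(1/41006) - 10143*1/196 = 659/5858 - 207/4 = -604985/11716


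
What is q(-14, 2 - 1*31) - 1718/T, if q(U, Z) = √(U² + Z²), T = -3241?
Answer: 1718/3241 + √1037 ≈ 32.733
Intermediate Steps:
q(-14, 2 - 1*31) - 1718/T = √((-14)² + (2 - 1*31)²) - 1718/(-3241) = √(196 + (2 - 31)²) - 1718*(-1)/3241 = √(196 + (-29)²) - 1*(-1718/3241) = √(196 + 841) + 1718/3241 = √1037 + 1718/3241 = 1718/3241 + √1037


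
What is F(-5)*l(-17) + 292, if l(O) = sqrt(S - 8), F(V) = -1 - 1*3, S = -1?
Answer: 292 - 12*I ≈ 292.0 - 12.0*I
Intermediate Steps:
F(V) = -4 (F(V) = -1 - 3 = -4)
l(O) = 3*I (l(O) = sqrt(-1 - 8) = sqrt(-9) = 3*I)
F(-5)*l(-17) + 292 = -12*I + 292 = 292 - 12*I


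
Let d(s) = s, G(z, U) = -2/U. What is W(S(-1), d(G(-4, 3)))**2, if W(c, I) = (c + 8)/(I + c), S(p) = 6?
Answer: 441/64 ≈ 6.8906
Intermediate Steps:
W(c, I) = (8 + c)/(I + c)
W(S(-1), d(G(-4, 3)))**2 = ((8 + 6)/(-2/3 + 6))**2 = (14/(-2*1/3 + 6))**2 = (14/(-2/3 + 6))**2 = (14/(16/3))**2 = ((3/16)*14)**2 = (21/8)**2 = 441/64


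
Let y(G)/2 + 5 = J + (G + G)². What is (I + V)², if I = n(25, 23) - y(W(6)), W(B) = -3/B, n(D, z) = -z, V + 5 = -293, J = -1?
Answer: 96721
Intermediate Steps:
V = -298 (V = -5 - 293 = -298)
y(G) = -12 + 8*G² (y(G) = -10 + 2*(-1 + (G + G)²) = -10 + 2*(-1 + (2*G)²) = -10 + 2*(-1 + 4*G²) = -10 + (-2 + 8*G²) = -12 + 8*G²)
I = -13 (I = -1*23 - (-12 + 8*(-3/6)²) = -23 - (-12 + 8*(-3*⅙)²) = -23 - (-12 + 8*(-½)²) = -23 - (-12 + 8*(¼)) = -23 - (-12 + 2) = -23 - 1*(-10) = -23 + 10 = -13)
(I + V)² = (-13 - 298)² = (-311)² = 96721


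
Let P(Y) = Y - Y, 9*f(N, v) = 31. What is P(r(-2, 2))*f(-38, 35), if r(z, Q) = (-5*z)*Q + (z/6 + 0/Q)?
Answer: 0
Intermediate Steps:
f(N, v) = 31/9 (f(N, v) = (⅑)*31 = 31/9)
r(z, Q) = z/6 - 5*Q*z (r(z, Q) = -5*Q*z + (z*(⅙) + 0) = -5*Q*z + (z/6 + 0) = -5*Q*z + z/6 = z/6 - 5*Q*z)
P(Y) = 0
P(r(-2, 2))*f(-38, 35) = 0*(31/9) = 0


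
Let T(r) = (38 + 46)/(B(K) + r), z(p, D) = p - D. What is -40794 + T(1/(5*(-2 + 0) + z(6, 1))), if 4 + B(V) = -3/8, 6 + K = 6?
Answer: -2489554/61 ≈ -40812.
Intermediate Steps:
K = 0 (K = -6 + 6 = 0)
B(V) = -35/8 (B(V) = -4 - 3/8 = -35/8)
T(r) = 84/(-35/8 + r) (T(r) = (38 + 46)/(-35/8 + r) = 84/(-35/8 + r))
-40794 + T(1/(5*(-2 + 0) + z(6, 1))) = -40794 + 672/(-35 + 8/(5*(-2 + 0) + (6 - 1*1))) = -40794 + 672/(-35 + 8/(5*(-2) + (6 - 1))) = -40794 + 672/(-35 + 8/(-10 + 5)) = -40794 + 672/(-35 + 8/(-5)) = -40794 + 672/(-35 + 8*(-1/5)) = -40794 + 672/(-35 - 8/5) = -40794 + 672/(-183/5) = -40794 + 672*(-5/183) = -40794 - 1120/61 = -2489554/61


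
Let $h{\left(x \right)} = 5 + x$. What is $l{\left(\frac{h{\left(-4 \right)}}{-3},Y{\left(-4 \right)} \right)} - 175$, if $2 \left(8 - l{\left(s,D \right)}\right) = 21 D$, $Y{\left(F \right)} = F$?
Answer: $-125$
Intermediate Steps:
$l{\left(s,D \right)} = 8 - \frac{21 D}{2}$
$l{\left(\frac{h{\left(-4 \right)}}{-3},Y{\left(-4 \right)} \right)} - 175 = \left(8 - -42\right) - 175 = \left(8 + 42\right) - 175 = 50 - 175 = -125$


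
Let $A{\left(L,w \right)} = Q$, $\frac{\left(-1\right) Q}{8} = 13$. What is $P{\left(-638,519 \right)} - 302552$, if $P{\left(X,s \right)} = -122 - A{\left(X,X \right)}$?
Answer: $-302570$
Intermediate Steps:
$Q = -104$ ($Q = \left(-8\right) 13 = -104$)
$A{\left(L,w \right)} = -104$
$P{\left(X,s \right)} = -18$ ($P{\left(X,s \right)} = -122 - -104 = -122 + 104 = -18$)
$P{\left(-638,519 \right)} - 302552 = -18 - 302552 = -302570$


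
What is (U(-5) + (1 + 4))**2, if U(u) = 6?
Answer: 121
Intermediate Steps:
(U(-5) + (1 + 4))**2 = (6 + (1 + 4))**2 = (6 + 5)**2 = 11**2 = 121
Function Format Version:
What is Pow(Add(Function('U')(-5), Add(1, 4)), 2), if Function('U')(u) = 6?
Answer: 121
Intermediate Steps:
Pow(Add(Function('U')(-5), Add(1, 4)), 2) = Pow(Add(6, Add(1, 4)), 2) = Pow(Add(6, 5), 2) = Pow(11, 2) = 121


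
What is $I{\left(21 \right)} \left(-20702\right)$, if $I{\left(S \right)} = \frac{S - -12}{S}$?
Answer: $- \frac{227722}{7} \approx -32532.0$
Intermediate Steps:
$I{\left(S \right)} = \frac{12 + S}{S}$ ($I{\left(S \right)} = \frac{S + 12}{S} = \frac{12 + S}{S}$)
$I{\left(21 \right)} \left(-20702\right) = \frac{12 + 21}{21} \left(-20702\right) = \frac{1}{21} \cdot 33 \left(-20702\right) = \frac{11}{7} \left(-20702\right) = - \frac{227722}{7}$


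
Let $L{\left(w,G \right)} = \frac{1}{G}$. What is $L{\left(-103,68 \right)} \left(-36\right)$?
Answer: $- \frac{9}{17} \approx -0.52941$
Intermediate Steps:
$L{\left(-103,68 \right)} \left(-36\right) = \frac{1}{68} \left(-36\right) = - \frac{9}{17}$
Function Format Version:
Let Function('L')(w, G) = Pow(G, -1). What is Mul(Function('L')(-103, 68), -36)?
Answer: Rational(-9, 17) ≈ -0.52941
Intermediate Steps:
Mul(Function('L')(-103, 68), -36) = Mul(Pow(68, -1), -36) = Mul(Rational(1, 68), -36) = Rational(-9, 17)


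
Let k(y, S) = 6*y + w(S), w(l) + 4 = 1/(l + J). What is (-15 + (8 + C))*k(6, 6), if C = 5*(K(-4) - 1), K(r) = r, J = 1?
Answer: -7200/7 ≈ -1028.6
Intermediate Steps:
w(l) = -4 + 1/(1 + l) (w(l) = -4 + 1/(l + 1) = -4 + 1/(1 + l))
C = -25 (C = 5*(-4 - 1) = 5*(-5) = -25)
k(y, S) = 6*y + (-3 - 4*S)/(1 + S)
(-15 + (8 + C))*k(6, 6) = (-15 + (8 - 25))*((-3 - 4*6 + 6*6*(1 + 6))/(1 + 6)) = (-15 - 17)*((-3 - 24 + 6*6*7)/7) = -32*(-3 - 24 + 252)/7 = -32*225/7 = -7200/7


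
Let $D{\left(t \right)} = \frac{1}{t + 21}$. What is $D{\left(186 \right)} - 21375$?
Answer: $- \frac{4424624}{207} \approx -21375.0$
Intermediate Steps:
$D{\left(t \right)} = \frac{1}{21 + t}$
$D{\left(186 \right)} - 21375 = \frac{1}{21 + 186} - 21375 = \frac{1}{207} - 21375 = - \frac{4424624}{207}$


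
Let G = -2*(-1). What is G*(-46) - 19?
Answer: -111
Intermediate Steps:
G = 2
G*(-46) - 19 = 2*(-46) - 19 = -92 - 19 = -111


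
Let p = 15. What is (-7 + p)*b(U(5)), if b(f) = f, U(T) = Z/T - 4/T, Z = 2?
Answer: -16/5 ≈ -3.2000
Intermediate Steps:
U(T) = -2/T (U(T) = 2/T - 4/T = -2/T)
(-7 + p)*b(U(5)) = (-7 + 15)*(-2/5) = 8*(-2*1/5) = 8*(-2/5) = -16/5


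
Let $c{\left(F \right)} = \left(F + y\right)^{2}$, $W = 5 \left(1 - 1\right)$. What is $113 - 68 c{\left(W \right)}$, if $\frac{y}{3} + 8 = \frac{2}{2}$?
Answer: $-29875$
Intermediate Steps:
$y = -21$ ($y = -24 + 3 \cdot \frac{2}{2} = -24 + 3 \cdot 2 \cdot \frac{1}{2} = -24 + 3 \cdot 1 = -24 + 3 = -21$)
$W = 0$ ($W = 5 \cdot 0 = 0$)
$c{\left(F \right)} = \left(-21 + F\right)^{2}$ ($c{\left(F \right)} = \left(F - 21\right)^{2} = \left(-21 + F\right)^{2}$)
$113 - 68 c{\left(W \right)} = 113 - 68 \left(-21 + 0\right)^{2} = 113 - 68 \left(-21\right)^{2} = 113 - 29988 = -29875$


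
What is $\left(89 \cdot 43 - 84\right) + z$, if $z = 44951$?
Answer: $48694$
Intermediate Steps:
$\left(89 \cdot 43 - 84\right) + z = \left(89 \cdot 43 - 84\right) + 44951 = \left(3827 - 84\right) + 44951 = 3743 + 44951 = 48694$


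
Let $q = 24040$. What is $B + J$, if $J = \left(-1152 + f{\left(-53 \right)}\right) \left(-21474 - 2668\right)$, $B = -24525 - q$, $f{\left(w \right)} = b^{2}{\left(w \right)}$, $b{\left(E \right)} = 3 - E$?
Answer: $-47946293$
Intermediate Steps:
$f{\left(w \right)} = \left(3 - w\right)^{2}$
$B = -48565$ ($B = -24525 - 24040 = -48565$)
$J = -47897728$ ($J = \left(-1152 + \left(-3 - 53\right)^{2}\right) \left(-21474 - 2668\right) = \left(-1152 + \left(-56\right)^{2}\right) \left(-24142\right) = \left(-1152 + 3136\right) \left(-24142\right) = 1984 \left(-24142\right) = -47897728$)
$B + J = -48565 - 47897728 = -47946293$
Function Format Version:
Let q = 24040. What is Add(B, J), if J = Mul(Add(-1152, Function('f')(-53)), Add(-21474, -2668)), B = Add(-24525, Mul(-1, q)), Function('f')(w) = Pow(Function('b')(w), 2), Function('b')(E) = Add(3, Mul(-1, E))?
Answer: -47946293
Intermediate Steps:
Function('f')(w) = Pow(Add(3, Mul(-1, w)), 2)
B = -48565 (B = Add(-24525, Mul(-1, 24040)) = Add(-24525, -24040) = -48565)
J = -47897728 (J = Mul(Add(-1152, Pow(Add(-3, -53), 2)), Add(-21474, -2668)) = Mul(Add(-1152, Pow(-56, 2)), -24142) = Mul(Add(-1152, 3136), -24142) = Mul(1984, -24142) = -47897728)
Add(B, J) = Add(-48565, -47897728) = -47946293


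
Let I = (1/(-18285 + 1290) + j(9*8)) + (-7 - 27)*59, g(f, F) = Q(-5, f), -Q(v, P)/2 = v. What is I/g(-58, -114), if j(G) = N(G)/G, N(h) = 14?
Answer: -409063997/2039400 ≈ -200.58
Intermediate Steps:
Q(v, P) = -2*v
g(f, F) = 10 (g(f, F) = -2*(-5) = 10)
j(G) = 14/G
I = -409063997/203940 (I = (1/(-18285 + 1290) + 14/((9*8))) + (-7 - 27)*59 = (1/(-16995) + 14/72) - 34*59 = (-1/16995 + 14*(1/72)) - 2006 = (-1/16995 + 7/36) - 2006 = 39643/203940 - 2006 = -409063997/203940 ≈ -2005.8)
I/g(-58, -114) = -409063997/203940/10 = -409063997/203940*⅒ = -409063997/2039400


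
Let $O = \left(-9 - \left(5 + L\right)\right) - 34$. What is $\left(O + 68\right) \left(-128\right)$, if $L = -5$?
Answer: $-3200$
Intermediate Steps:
$O = -43$ ($O = \left(-9 - 0\right) - 34 = \left(-9 + \left(-5 + 5\right)\right) - 34 = \left(-9 + 0\right) - 34 = -9 - 34 = -43$)
$\left(O + 68\right) \left(-128\right) = \left(-43 + 68\right) \left(-128\right) = 25 \left(-128\right) = -3200$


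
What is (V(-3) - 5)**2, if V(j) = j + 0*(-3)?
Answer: 64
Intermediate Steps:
V(j) = j (V(j) = j + 0 = j)
(V(-3) - 5)**2 = (-3 - 5)**2 = (-8)**2 = 64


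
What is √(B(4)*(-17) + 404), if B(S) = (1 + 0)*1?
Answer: 3*√43 ≈ 19.672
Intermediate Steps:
B(S) = 1 (B(S) = 1*1 = 1)
√(B(4)*(-17) + 404) = √(1*(-17) + 404) = √(-17 + 404) = √387 = 3*√43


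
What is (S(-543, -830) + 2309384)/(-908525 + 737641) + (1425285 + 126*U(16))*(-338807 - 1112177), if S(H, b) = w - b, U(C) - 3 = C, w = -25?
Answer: -50570419494682059/24412 ≈ -2.0715e+12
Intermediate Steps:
U(C) = 3 + C
S(H, b) = -25 - b
(S(-543, -830) + 2309384)/(-908525 + 737641) + (1425285 + 126*U(16))*(-338807 - 1112177) = ((-25 - 1*(-830)) + 2309384)/(-908525 + 737641) + (1425285 + 126*(3 + 16))*(-338807 - 1112177) = ((-25 + 830) + 2309384)/(-170884) + (1425285 + 126*19)*(-1450984) = (805 + 2309384)*(-1/170884) + (1425285 + 2394)*(-1450984) = 2310189*(-1/170884) + 1427679*(-1450984) = -330027/24412 - 2071539386136 = -50570419494682059/24412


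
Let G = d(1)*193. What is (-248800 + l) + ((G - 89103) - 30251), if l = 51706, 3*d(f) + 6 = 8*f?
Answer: -948958/3 ≈ -3.1632e+5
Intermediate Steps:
d(f) = -2 + 8*f/3 (d(f) = -2 + (8*f)/3 = -2 + 8*f/3)
G = 386/3 (G = (-2 + (8/3)*1)*193 = (-2 + 8/3)*193 = (⅔)*193 = 386/3 ≈ 128.67)
(-248800 + l) + ((G - 89103) - 30251) = (-248800 + 51706) + ((386/3 - 89103) - 30251) = -197094 + (-266923/3 - 30251) = -197094 - 357676/3 = -948958/3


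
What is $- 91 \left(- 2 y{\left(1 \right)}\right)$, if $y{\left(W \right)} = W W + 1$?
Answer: $364$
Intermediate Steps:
$y{\left(W \right)} = 1 + W^{2}$ ($y{\left(W \right)} = W^{2} + 1 = 1 + W^{2}$)
$- 91 \left(- 2 y{\left(1 \right)}\right) = - 91 \left(- 2 \left(1 + 1^{2}\right)\right) = - 91 \left(- 2 \left(1 + 1\right)\right) = - 91 \left(\left(-2\right) 2\right) = \left(-91\right) \left(-4\right) = 364$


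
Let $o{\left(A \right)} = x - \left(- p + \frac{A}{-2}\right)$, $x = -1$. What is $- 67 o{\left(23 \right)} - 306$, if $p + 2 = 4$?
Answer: $- \frac{2287}{2} \approx -1143.5$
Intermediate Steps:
$p = 2$ ($p = -2 + 4 = 2$)
$o{\left(A \right)} = 1 + \frac{A}{2}$ ($o{\left(A \right)} = -1 - \left(-2 + \frac{A}{-2}\right) = -1 - \left(-2 + A \left(- \frac{1}{2}\right)\right) = -1 - \left(-2 - \frac{A}{2}\right) = -1 + \left(2 + \frac{A}{2}\right) = 1 + \frac{A}{2}$)
$- 67 o{\left(23 \right)} - 306 = - 67 \left(1 + \frac{1}{2} \cdot 23\right) - 306 = - 67 \left(1 + \frac{23}{2}\right) - 306 = \left(-67\right) \frac{25}{2} - 306 = - \frac{1675}{2} - 306 = - \frac{2287}{2}$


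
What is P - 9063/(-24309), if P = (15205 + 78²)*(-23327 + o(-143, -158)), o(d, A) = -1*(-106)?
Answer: -1335244397162/2701 ≈ -4.9435e+8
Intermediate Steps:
o(d, A) = 106
P = -494351869 (P = (15205 + 78²)*(-23327 + 106) = (15205 + 6084)*(-23221) = 21289*(-23221) = -494351869)
P - 9063/(-24309) = -494351869 - 9063/(-24309) = -494351869 - 9063*(-1)/24309 = -494351869 - 1*(-1007/2701) = -494351869 + 1007/2701 = -1335244397162/2701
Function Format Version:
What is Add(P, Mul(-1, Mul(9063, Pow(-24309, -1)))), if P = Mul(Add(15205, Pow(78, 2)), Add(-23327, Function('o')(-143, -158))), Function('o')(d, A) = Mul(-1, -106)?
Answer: Rational(-1335244397162, 2701) ≈ -4.9435e+8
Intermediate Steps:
Function('o')(d, A) = 106
P = -494351869 (P = Mul(Add(15205, Pow(78, 2)), Add(-23327, 106)) = Mul(Add(15205, 6084), -23221) = Mul(21289, -23221) = -494351869)
Add(P, Mul(-1, Mul(9063, Pow(-24309, -1)))) = Add(-494351869, Mul(-1, Mul(9063, Pow(-24309, -1)))) = Add(-494351869, Mul(-1, Mul(9063, Rational(-1, 24309)))) = Add(-494351869, Mul(-1, Rational(-1007, 2701))) = Add(-494351869, Rational(1007, 2701)) = Rational(-1335244397162, 2701)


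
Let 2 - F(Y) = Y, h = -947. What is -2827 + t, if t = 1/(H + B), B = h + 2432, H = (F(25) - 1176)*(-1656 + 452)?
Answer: -4085243986/1445081 ≈ -2827.0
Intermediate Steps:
F(Y) = 2 - Y
H = 1443596 (H = ((2 - 1*25) - 1176)*(-1656 + 452) = ((2 - 25) - 1176)*(-1204) = (-23 - 1176)*(-1204) = -1199*(-1204) = 1443596)
B = 1485 (B = -947 + 2432 = 1485)
t = 1/1445081 (t = 1/(1443596 + 1485) = 1/1445081 ≈ 6.9200e-7)
-2827 + t = -2827 + 1/1445081 = -4085243986/1445081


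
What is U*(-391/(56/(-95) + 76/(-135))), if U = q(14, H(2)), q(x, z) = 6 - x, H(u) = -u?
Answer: -2005830/739 ≈ -2714.3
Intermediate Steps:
U = -8 (U = 6 - 1*14 = 6 - 14 = -8)
U*(-391/(56/(-95) + 76/(-135))) = -(-3128)/(56/(-95) + 76/(-135)) = -(-3128)/(56*(-1/95) + 76*(-1/135)) = -(-3128)/(-56/95 - 76/135) = -(-3128)/(-2956/2565) = -(-3128)*(-2565)/2956 = -8*1002915/2956 = -2005830/739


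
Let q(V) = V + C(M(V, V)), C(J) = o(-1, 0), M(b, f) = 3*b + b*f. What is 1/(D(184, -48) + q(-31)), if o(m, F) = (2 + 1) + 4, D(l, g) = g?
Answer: -1/72 ≈ -0.013889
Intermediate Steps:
o(m, F) = 7 (o(m, F) = 3 + 4 = 7)
C(J) = 7
q(V) = 7 + V (q(V) = V + 7 = 7 + V)
1/(D(184, -48) + q(-31)) = 1/(-48 + (7 - 31)) = 1/(-48 - 24) = 1/(-72) = -1/72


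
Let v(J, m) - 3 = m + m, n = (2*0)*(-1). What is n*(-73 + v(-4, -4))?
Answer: 0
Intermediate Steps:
n = 0 (n = 0*(-1) = 0)
v(J, m) = 3 + 2*m (v(J, m) = 3 + (m + m) = 3 + 2*m)
n*(-73 + v(-4, -4)) = 0*(-73 + (3 + 2*(-4))) = 0*(-73 + (3 - 8)) = 0*(-73 - 5) = 0*(-78) = 0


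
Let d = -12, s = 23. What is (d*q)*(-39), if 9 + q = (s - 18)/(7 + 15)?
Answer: -45162/11 ≈ -4105.6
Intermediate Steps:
q = -193/22 (q = -9 + (23 - 18)/(7 + 15) = -9 + 5/22 = -193/22 ≈ -8.7727)
(d*q)*(-39) = -12*(-193/22)*(-39) = (1158/11)*(-39) = -45162/11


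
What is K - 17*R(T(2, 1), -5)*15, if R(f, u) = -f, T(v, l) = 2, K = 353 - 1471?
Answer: -608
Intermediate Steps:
K = -1118
K - 17*R(T(2, 1), -5)*15 = -1118 - 17*(-1*2)*15 = -1118 - 17*(-2)*15 = -1118 - (-34)*15 = -1118 - 1*(-510) = -1118 + 510 = -608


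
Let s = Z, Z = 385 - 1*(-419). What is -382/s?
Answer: -191/402 ≈ -0.47512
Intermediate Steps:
Z = 804 (Z = 385 + 419 = 804)
s = 804
-382/s = -382/804 = -382*1/804 = -191/402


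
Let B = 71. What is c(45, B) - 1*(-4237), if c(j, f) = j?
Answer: 4282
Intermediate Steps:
c(45, B) - 1*(-4237) = 45 - 1*(-4237) = 45 + 4237 = 4282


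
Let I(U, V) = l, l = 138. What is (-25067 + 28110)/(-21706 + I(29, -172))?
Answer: -3043/21568 ≈ -0.14109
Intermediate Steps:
I(U, V) = 138
(-25067 + 28110)/(-21706 + I(29, -172)) = (-25067 + 28110)/(-21706 + 138) = 3043/(-21568) = 3043*(-1/21568) = -3043/21568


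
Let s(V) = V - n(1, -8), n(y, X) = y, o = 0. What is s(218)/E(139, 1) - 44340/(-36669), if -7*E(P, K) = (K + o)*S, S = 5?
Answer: -18492837/61115 ≈ -302.59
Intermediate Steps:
s(V) = -1 + V (s(V) = V - 1*1 = V - 1 = -1 + V)
E(P, K) = -5*K/7 (E(P, K) = -(K + 0)*5/7 = -K*5/7 = -5*K/7)
s(218)/E(139, 1) - 44340/(-36669) = (-1 + 218)/((-5/7*1)) - 44340/(-36669) = 217/(-5/7) - 44340*(-1/36669) = 217*(-7/5) + 14780/12223 = -1519/5 + 14780/12223 = -18492837/61115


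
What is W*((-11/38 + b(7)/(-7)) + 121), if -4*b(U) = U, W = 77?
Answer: 707861/76 ≈ 9314.0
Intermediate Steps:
b(U) = -U/4
W*((-11/38 + b(7)/(-7)) + 121) = 77*((-11/38 - ¼*7/(-7)) + 121) = 77*((-11*1/38 - 7/4*(-⅐)) + 121) = 77*((-11/38 + ¼) + 121) = 77*(-3/76 + 121) = 77*(9193/76) = 707861/76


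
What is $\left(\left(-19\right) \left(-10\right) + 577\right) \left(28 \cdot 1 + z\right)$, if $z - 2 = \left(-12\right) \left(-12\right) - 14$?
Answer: $122720$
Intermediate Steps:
$z = 132$ ($z = 2 - -130 = 2 + \left(144 - 14\right) = 2 + 130 = 132$)
$\left(\left(-19\right) \left(-10\right) + 577\right) \left(28 \cdot 1 + z\right) = \left(\left(-19\right) \left(-10\right) + 577\right) \left(28 \cdot 1 + 132\right) = \left(190 + 577\right) \left(28 + 132\right) = 767 \cdot 160 = 122720$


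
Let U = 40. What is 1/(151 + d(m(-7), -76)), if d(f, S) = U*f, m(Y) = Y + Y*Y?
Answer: 1/1831 ≈ 0.00054615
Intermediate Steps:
m(Y) = Y + Y²
d(f, S) = 40*f
1/(151 + d(m(-7), -76)) = 1/(151 + 40*(-7*(1 - 7))) = 1/(151 + 40*(-7*(-6))) = 1/(151 + 40*42) = 1/(151 + 1680) = 1/1831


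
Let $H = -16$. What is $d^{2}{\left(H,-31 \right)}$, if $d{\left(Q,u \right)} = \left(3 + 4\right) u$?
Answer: $47089$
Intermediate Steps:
$d{\left(Q,u \right)} = 7 u$
$d^{2}{\left(H,-31 \right)} = \left(7 \left(-31\right)\right)^{2} = \left(-217\right)^{2} = 47089$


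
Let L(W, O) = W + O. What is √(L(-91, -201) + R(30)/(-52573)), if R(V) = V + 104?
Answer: 5*I*√32282871234/52573 ≈ 17.088*I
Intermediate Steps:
R(V) = 104 + V
L(W, O) = O + W
√(L(-91, -201) + R(30)/(-52573)) = √((-201 - 91) + (104 + 30)/(-52573)) = √(-292 + 134*(-1/52573)) = √(-292 - 134/52573) = √(-15351450/52573) = 5*I*√32282871234/52573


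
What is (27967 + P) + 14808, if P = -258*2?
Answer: 42259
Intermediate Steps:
P = -516
(27967 + P) + 14808 = (27967 - 516) + 14808 = 27451 + 14808 = 42259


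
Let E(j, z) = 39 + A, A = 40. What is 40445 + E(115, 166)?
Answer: 40524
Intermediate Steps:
E(j, z) = 79 (E(j, z) = 39 + 40 = 79)
40445 + E(115, 166) = 40445 + 79 = 40524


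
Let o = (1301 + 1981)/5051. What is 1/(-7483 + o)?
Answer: -5051/37793351 ≈ -0.00013365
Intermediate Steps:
o = 3282/5051 (o = 3282*(1/5051) = 3282/5051 ≈ 0.64977)
1/(-7483 + o) = 1/(-7483 + 3282/5051) = 1/(-37793351/5051) = -5051/37793351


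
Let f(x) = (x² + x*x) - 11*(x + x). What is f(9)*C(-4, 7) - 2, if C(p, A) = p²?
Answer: -578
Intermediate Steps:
f(x) = -22*x + 2*x² (f(x) = (x² + x²) - 22*x = 2*x² - 22*x = -22*x + 2*x²)
f(9)*C(-4, 7) - 2 = (2*9*(-11 + 9))*(-4)² - 2 = (2*9*(-2))*16 - 2 = -36*16 - 2 = -576 - 2 = -578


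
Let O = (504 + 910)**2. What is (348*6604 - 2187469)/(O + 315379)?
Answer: 110723/2314775 ≈ 0.047833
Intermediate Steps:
O = 1999396 (O = 1414**2 = 1999396)
(348*6604 - 2187469)/(O + 315379) = (348*6604 - 2187469)/(1999396 + 315379) = (2298192 - 2187469)/2314775 = 110723*(1/2314775) = 110723/2314775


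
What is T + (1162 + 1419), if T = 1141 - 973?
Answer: 2749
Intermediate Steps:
T = 168
T + (1162 + 1419) = 168 + (1162 + 1419) = 168 + 2581 = 2749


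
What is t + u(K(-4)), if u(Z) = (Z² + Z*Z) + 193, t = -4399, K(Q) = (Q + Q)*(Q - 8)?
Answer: 14226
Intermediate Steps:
K(Q) = 2*Q*(-8 + Q) (K(Q) = (2*Q)*(-8 + Q) = 2*Q*(-8 + Q))
u(Z) = 193 + 2*Z² (u(Z) = (Z² + Z²) + 193 = 2*Z² + 193 = 193 + 2*Z²)
t + u(K(-4)) = -4399 + (193 + 2*(2*(-4)*(-8 - 4))²) = -4399 + (193 + 2*(2*(-4)*(-12))²) = -4399 + (193 + 2*96²) = -4399 + (193 + 2*9216) = -4399 + (193 + 18432) = -4399 + 18625 = 14226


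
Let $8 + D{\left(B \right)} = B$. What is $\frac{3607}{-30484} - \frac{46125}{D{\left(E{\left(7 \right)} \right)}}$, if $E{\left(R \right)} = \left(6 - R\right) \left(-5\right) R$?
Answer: $- \frac{156241321}{91452} \approx -1708.5$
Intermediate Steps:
$E{\left(R \right)} = R \left(-30 + 5 R\right)$ ($E{\left(R \right)} = \left(-30 + 5 R\right) R = R \left(-30 + 5 R\right)$)
$D{\left(B \right)} = -8 + B$
$\frac{3607}{-30484} - \frac{46125}{D{\left(E{\left(7 \right)} \right)}} = \frac{3607}{-30484} - \frac{46125}{-8 + 5 \cdot 7 \left(-6 + 7\right)} = 3607 \left(- \frac{1}{30484}\right) - \frac{46125}{-8 + 5 \cdot 7 \cdot 1} = - \frac{3607}{30484} - \frac{46125}{-8 + 35} = - \frac{3607}{30484} - \frac{46125}{27} = - \frac{3607}{30484} - \frac{5125}{3} = - \frac{156241321}{91452}$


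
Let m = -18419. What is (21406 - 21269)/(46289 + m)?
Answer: 137/27870 ≈ 0.0049157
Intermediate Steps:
(21406 - 21269)/(46289 + m) = (21406 - 21269)/(46289 - 18419) = 137/27870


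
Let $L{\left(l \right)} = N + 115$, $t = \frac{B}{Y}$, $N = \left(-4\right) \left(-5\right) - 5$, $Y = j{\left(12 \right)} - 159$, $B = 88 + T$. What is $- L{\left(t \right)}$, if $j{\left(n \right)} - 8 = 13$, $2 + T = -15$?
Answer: $-130$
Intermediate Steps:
$T = -17$ ($T = -2 - 15 = -17$)
$j{\left(n \right)} = 21$ ($j{\left(n \right)} = 8 + 13 = 21$)
$B = 71$ ($B = 88 - 17 = 71$)
$Y = -138$ ($Y = 21 - 159 = -138$)
$N = 15$ ($N = 20 - 5 = 15$)
$t = - \frac{71}{138}$ ($t = \frac{71}{-138} = 71 \left(- \frac{1}{138}\right) = - \frac{71}{138} \approx -0.51449$)
$L{\left(l \right)} = 130$ ($L{\left(l \right)} = 15 + 115 = 130$)
$- L{\left(t \right)} = \left(-1\right) 130 = -130$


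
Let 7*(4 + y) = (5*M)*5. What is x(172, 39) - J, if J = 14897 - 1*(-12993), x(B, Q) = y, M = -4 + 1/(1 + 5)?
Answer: -1172123/42 ≈ -27908.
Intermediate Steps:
M = -23/6 (M = -4 + 1/6 = -4 + ⅙ = -23/6 ≈ -3.8333)
y = -743/42 (y = -4 + ((5*(-23/6))*5)/7 = -4 + (-115/6*5)/7 = -4 + (⅐)*(-575/6) = -4 - 575/42 = -743/42 ≈ -17.690)
x(B, Q) = -743/42
J = 27890 (J = 14897 + 12993 = 27890)
x(172, 39) - J = -743/42 - 1*27890 = -743/42 - 27890 = -1172123/42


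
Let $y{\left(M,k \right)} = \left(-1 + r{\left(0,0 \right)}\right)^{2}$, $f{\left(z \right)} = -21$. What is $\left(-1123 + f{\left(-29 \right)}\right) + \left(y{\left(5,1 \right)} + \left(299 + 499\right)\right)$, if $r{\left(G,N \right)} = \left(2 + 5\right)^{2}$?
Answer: $1958$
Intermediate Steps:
$r{\left(G,N \right)} = 49$ ($r{\left(G,N \right)} = 7^{2} = 49$)
$y{\left(M,k \right)} = 2304$ ($y{\left(M,k \right)} = \left(-1 + 49\right)^{2} = 48^{2} = 2304$)
$\left(-1123 + f{\left(-29 \right)}\right) + \left(y{\left(5,1 \right)} + \left(299 + 499\right)\right) = \left(-1123 - 21\right) + \left(2304 + \left(299 + 499\right)\right) = -1144 + \left(2304 + 798\right) = -1144 + 3102 = 1958$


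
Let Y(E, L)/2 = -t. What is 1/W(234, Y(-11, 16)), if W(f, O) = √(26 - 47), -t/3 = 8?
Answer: -I*√21/21 ≈ -0.21822*I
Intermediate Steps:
t = -24 (t = -3*8 = -24)
Y(E, L) = 48 (Y(E, L) = 2*(-1*(-24)) = 2*24 = 48)
W(f, O) = I*√21 (W(f, O) = √(-21) = I*√21)
1/W(234, Y(-11, 16)) = 1/(I*√21) = -I*√21/21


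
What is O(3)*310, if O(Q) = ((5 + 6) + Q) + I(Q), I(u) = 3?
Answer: 5270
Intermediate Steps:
O(Q) = 14 + Q (O(Q) = ((5 + 6) + Q) + 3 = (11 + Q) + 3 = 14 + Q)
O(3)*310 = (14 + 3)*310 = 17*310 = 5270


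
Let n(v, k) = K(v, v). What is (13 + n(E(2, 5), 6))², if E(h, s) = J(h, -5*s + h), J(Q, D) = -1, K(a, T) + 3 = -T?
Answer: 121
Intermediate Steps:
K(a, T) = -3 - T
E(h, s) = -1
n(v, k) = -3 - v
(13 + n(E(2, 5), 6))² = (13 + (-3 - 1*(-1)))² = (13 + (-3 + 1))² = (13 - 2)² = 11² = 121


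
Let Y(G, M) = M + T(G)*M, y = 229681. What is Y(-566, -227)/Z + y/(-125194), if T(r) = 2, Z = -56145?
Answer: -4270060877/2343005710 ≈ -1.8225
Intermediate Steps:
Y(G, M) = 3*M (Y(G, M) = M + 2*M = 3*M)
Y(-566, -227)/Z + y/(-125194) = (3*(-227))/(-56145) + 229681/(-125194) = -681*(-1/56145) + 229681*(-1/125194) = 227/18715 - 229681/125194 = -4270060877/2343005710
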